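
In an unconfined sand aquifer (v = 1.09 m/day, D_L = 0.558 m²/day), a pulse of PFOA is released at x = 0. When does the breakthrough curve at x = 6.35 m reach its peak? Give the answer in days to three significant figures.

For the 1D instantaneous-source solution, setting ∂C/∂t = 0 at fixed x gives v²t² + 2Dt − x² = 0, so t = (√(D² + v²x²) − D)/v².
√(D² + v²x²) = √(0.558² + 1.09² × 6.35²) = 6.944; v² = 1.1881.
t = (6.944 − 0.558)/1.1881 = 5.37 days (vs. the pure-advection estimate x/v = 5.83 d).

5.37 days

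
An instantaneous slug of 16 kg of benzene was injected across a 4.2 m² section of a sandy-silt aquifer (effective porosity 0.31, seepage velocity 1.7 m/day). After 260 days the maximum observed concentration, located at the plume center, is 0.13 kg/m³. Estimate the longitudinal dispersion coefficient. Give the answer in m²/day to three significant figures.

At the plume center C_max = M/(n_e·A·√(4πDt)), so D = M²/(4πt·(n_e·A·C_max)²).
n_e·A·C_max = 0.31 × 4.2 × 0.13 = 0.1693 kg/m.
D = 16²/(4π × 260 × 0.1693²) = 2.73 m²/day.

2.73 m²/day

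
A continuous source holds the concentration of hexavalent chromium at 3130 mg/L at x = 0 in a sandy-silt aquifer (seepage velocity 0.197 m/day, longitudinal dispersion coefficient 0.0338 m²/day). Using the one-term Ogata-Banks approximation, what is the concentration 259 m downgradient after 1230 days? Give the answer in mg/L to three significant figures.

For a continuous step input, C/C₀ ≈ ½·erfc((x−vt)/(2√(Dt))).
vt = 0.197 × 1230 = 242.31 m and 2√(Dt) = 2√(0.0338 × 1230) = 12.90 m.
Argument (x−vt)/(2√(Dt)) = (259 − 242.31)/12.90 = 1.294; ½·erfc(1.294) = 0.03363.
C = 3130 × 0.03363 = 105 mg/L.

105 mg/L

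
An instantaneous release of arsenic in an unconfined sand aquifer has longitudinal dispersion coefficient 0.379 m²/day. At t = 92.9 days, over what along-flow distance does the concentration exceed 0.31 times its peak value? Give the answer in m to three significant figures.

25.7 m

The plume is Gaussian with σ = √(2Dt) = √(2 × 0.379 × 92.9) = 8.392 m.
C/C_peak = exp(−Δx²/(2σ²)) = 0.31 ⇒ Δx = σ·√(−2 ln 0.31) = 8.392 × 1.530 = 12.84 m.
Width = 2Δx = 25.7 m.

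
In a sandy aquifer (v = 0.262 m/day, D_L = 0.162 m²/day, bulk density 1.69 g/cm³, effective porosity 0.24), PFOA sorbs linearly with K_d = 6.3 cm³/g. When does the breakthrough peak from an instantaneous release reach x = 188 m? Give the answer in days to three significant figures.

32400 days

Retardation factor R = 1 + ρ_b·K_d/n = 1 + 1.69 × 6.3/0.24 = 45.36.
Sorption retards both mechanisms: v_R = v/R = 0.005776 m/day, D_R = D/R = 0.003571 m²/day.
Peak time from v_R²t² + 2D_R t − x² = 0: t = (√(D_R² + v_R²x²) − D_R)/v_R².
√(D_R² + v_R²x²) = √(0.003571² + 0.005776² × 188²) = 1.086; v_R² = 3.336e-05.
t = (1.086 − 0.003571)/3.336e-05 = 32400 days.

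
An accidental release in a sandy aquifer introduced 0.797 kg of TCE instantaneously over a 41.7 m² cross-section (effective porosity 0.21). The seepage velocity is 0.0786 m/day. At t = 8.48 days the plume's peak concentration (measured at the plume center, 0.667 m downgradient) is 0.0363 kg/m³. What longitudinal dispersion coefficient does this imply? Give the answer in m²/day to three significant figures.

0.0590 m²/day

At the plume center C_max = M/(n_e·A·√(4πDt)), so D = M²/(4πt·(n_e·A·C_max)²).
n_e·A·C_max = 0.21 × 41.7 × 0.0363 = 0.3179 kg/m.
D = 0.797²/(4π × 8.48 × 0.3179²) = 0.0590 m²/day.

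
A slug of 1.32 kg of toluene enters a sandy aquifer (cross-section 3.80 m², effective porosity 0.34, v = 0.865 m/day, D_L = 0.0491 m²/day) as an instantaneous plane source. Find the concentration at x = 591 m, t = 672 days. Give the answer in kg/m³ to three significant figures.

0.0245 kg/m³

For an instantaneous plane source, C(x,t) = M/(n_e·A·√(4πDt)) · exp(−(x−vt)²/(4Dt)), with n_e·A the pore (flow) area.
Plume center vt = 0.865 × 672 = 581.28 m, so the well at 591 m is 9.72 m downgradient of the peak.
√(4πDt) = 20.36 m, giving peak height M/(n_e·A·√(4πDt)) = 1.32/(0.34 × 3.80 × 20.36) = 0.05018 kg/m³.
(x−vt)²/(4Dt) = (9.72)²/(4 × 0.0491 × 672) = 0.7158; exp(−0.7158) = 0.4888.
C = 0.05018 × 0.4888 = 0.0245 kg/m³.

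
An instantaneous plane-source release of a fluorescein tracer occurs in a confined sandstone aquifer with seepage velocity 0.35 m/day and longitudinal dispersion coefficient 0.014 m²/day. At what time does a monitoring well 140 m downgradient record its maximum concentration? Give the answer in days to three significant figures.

400 days

For the 1D instantaneous-source solution, setting ∂C/∂t = 0 at fixed x gives v²t² + 2Dt − x² = 0, so t = (√(D² + v²x²) − D)/v².
√(D² + v²x²) = √(0.014² + 0.35² × 140²) = 49.00; v² = 0.1225.
t = (49.00 − 0.014)/0.1225 = 400 days (vs. the pure-advection estimate x/v = 400 d).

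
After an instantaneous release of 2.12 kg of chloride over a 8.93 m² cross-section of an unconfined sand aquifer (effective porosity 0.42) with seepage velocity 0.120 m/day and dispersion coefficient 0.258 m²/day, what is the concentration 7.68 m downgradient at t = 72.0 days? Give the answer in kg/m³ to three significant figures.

0.0365 kg/m³

For an instantaneous plane source, C(x,t) = M/(n_e·A·√(4πDt)) · exp(−(x−vt)²/(4Dt)), with n_e·A the pore (flow) area.
Plume center vt = 0.120 × 72.0 = 8.64 m, so the well at 7.68 m is 0.96 m upgradient of the peak.
√(4πDt) = 15.28 m, giving peak height M/(n_e·A·√(4πDt)) = 2.12/(0.42 × 8.93 × 15.28) = 0.03699 kg/m³.
(x−vt)²/(4Dt) = (-0.96)²/(4 × 0.258 × 72.0) = 0.01240; exp(−0.01240) = 0.9877.
C = 0.03699 × 0.9877 = 0.0365 kg/m³.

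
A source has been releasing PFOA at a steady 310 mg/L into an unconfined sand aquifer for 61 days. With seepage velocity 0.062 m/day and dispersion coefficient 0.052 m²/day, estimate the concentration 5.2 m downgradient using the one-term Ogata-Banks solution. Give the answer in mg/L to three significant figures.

For a continuous step input, C/C₀ ≈ ½·erfc((x−vt)/(2√(Dt))).
vt = 0.062 × 61 = 3.782 m and 2√(Dt) = 2√(0.052 × 61) = 3.562 m.
Argument (x−vt)/(2√(Dt)) = (5.2 − 3.782)/3.562 = 0.3981; ½·erfc(0.3981) = 0.2867.
C = 310 × 0.2867 = 88.9 mg/L.

88.9 mg/L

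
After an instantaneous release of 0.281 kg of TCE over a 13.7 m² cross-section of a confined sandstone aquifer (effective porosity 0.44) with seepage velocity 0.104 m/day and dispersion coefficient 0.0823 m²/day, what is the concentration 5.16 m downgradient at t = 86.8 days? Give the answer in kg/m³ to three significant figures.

0.00292 kg/m³

For an instantaneous plane source, C(x,t) = M/(n_e·A·√(4πDt)) · exp(−(x−vt)²/(4Dt)), with n_e·A the pore (flow) area.
Plume center vt = 0.104 × 86.8 = 9.0272 m, so the well at 5.16 m is 3.8672 m upgradient of the peak.
√(4πDt) = 9.475 m, giving peak height M/(n_e·A·√(4πDt)) = 0.281/(0.44 × 13.7 × 9.475) = 0.004920 kg/m³.
(x−vt)²/(4Dt) = (-3.8672)²/(4 × 0.0823 × 86.8) = 0.5234; exp(−0.5234) = 0.5925.
C = 0.004920 × 0.5925 = 0.00292 kg/m³.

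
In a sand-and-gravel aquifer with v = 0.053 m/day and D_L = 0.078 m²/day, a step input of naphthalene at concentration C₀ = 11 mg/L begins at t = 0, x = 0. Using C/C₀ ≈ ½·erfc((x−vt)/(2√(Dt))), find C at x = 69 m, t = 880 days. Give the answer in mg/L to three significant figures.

0.310 mg/L

For a continuous step input, C/C₀ ≈ ½·erfc((x−vt)/(2√(Dt))).
vt = 0.053 × 880 = 46.64 m and 2√(Dt) = 2√(0.078 × 880) = 16.57 m.
Argument (x−vt)/(2√(Dt)) = (69 − 46.64)/16.57 = 1.349; ½·erfc(1.349) = 0.02821.
C = 11 × 0.02821 = 0.310 mg/L.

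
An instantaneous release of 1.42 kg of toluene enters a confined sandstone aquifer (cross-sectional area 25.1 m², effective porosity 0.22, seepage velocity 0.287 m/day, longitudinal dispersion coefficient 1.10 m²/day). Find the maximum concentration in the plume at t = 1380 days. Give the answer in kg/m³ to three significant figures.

The peak of an instantaneous 1D plume sits at x = vt; there the Gaussian factor is 1 and C_max = M/(n_e·A·√(4πDt)), where n_e·A is the pore area the mass is dissolved in.
√(4πDt) = √(4π × 1.10 × 1380) = 138.1 m, so C_max = 1.42/(0.22 × 25.1 × 138.1) = 0.00186 kg/m³.

0.00186 kg/m³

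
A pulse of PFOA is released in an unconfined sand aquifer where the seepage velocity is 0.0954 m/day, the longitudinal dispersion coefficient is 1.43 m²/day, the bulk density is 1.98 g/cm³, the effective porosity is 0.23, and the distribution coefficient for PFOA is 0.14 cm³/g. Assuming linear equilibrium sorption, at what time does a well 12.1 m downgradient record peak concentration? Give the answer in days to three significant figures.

98.8 days

Retardation factor R = 1 + ρ_b·K_d/n = 1 + 1.98 × 0.14/0.23 = 2.205.
Sorption retards both mechanisms: v_R = v/R = 0.04327 m/day, D_R = D/R = 0.6485 m²/day.
Peak time from v_R²t² + 2D_R t − x² = 0: t = (√(D_R² + v_R²x²) − D_R)/v_R².
√(D_R² + v_R²x²) = √(0.6485² + 0.04327² × 12.1²) = 0.8335; v_R² = 0.001872.
t = (0.8335 − 0.6485)/0.001872 = 98.8 days.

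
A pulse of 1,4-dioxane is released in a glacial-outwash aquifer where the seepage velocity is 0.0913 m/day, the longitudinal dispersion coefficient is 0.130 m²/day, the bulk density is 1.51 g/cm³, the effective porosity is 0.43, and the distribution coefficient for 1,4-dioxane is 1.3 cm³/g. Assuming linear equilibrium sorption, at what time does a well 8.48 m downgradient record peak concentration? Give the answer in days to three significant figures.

437 days

Retardation factor R = 1 + ρ_b·K_d/n = 1 + 1.51 × 1.3/0.43 = 5.565.
Sorption retards both mechanisms: v_R = v/R = 0.01641 m/day, D_R = D/R = 0.02336 m²/day.
Peak time from v_R²t² + 2D_R t − x² = 0: t = (√(D_R² + v_R²x²) − D_R)/v_R².
√(D_R² + v_R²x²) = √(0.02336² + 0.01641² × 8.48²) = 0.1411; v_R² = 0.0002693.
t = (0.1411 − 0.02336)/0.0002693 = 437 days.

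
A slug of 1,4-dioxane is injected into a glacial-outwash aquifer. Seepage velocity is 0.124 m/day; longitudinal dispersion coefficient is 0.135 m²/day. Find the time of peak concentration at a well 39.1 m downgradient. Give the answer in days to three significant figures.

For the 1D instantaneous-source solution, setting ∂C/∂t = 0 at fixed x gives v²t² + 2Dt − x² = 0, so t = (√(D² + v²x²) − D)/v².
√(D² + v²x²) = √(0.135² + 0.124² × 39.1²) = 4.850; v² = 0.015376.
t = (4.850 − 0.135)/0.015376 = 307 days (vs. the pure-advection estimate x/v = 315 d).

307 days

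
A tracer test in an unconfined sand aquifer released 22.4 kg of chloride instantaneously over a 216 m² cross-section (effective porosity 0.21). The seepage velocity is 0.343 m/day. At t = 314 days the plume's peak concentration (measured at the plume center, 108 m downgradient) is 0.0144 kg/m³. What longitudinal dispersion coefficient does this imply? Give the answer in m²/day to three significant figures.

At the plume center C_max = M/(n_e·A·√(4πDt)), so D = M²/(4πt·(n_e·A·C_max)²).
n_e·A·C_max = 0.21 × 216 × 0.0144 = 0.6532 kg/m.
D = 22.4²/(4π × 314 × 0.6532²) = 0.298 m²/day.

0.298 m²/day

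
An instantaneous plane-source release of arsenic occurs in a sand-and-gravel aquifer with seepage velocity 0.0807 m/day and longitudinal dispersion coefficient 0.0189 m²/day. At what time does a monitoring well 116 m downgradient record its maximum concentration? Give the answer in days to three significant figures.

1430 days

For the 1D instantaneous-source solution, setting ∂C/∂t = 0 at fixed x gives v²t² + 2Dt − x² = 0, so t = (√(D² + v²x²) − D)/v².
√(D² + v²x²) = √(0.0189² + 0.0807² × 116²) = 9.361; v² = 0.00651249.
t = (9.361 − 0.0189)/0.00651249 = 1430 days (vs. the pure-advection estimate x/v = 1440 d).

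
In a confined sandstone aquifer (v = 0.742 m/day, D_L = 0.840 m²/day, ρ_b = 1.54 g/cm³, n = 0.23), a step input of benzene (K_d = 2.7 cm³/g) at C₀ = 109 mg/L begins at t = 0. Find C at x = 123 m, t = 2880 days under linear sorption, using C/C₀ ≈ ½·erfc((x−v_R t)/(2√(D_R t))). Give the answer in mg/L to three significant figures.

26.7 mg/L

Retardation factor R = 1 + ρ_b·K_d/n = 1 + 1.54 × 2.7/0.23 = 19.08.
Sorption retards both mechanisms: v_R = v/R = 0.03889 m/day, D_R = D/R = 0.04403 m²/day.
v_R·t = 0.03889 × 2880 = 112.0032 m; 2√(D_R t) = 22.52 m; argument = (123 − 112.0032)/22.52 = 0.4883.
C = C₀ × ½·erfc(0.4883) = 109 × 0.2449 = 26.7 mg/L.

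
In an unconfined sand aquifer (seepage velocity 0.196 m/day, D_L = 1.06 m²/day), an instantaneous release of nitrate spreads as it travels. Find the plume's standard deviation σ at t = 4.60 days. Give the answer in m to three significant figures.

Dispersive spreading gives a Gaussian with σ² = 2Dt; advection only shifts the center.
σ = √(2 × 1.06 × 4.60) = 3.12 m.

3.12 m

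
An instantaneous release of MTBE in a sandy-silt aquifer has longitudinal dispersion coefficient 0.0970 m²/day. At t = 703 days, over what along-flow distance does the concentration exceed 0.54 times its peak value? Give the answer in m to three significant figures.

The plume is Gaussian with σ = √(2Dt) = √(2 × 0.0970 × 703) = 11.68 m.
C/C_peak = exp(−Δx²/(2σ²)) = 0.54 ⇒ Δx = σ·√(−2 ln 0.54) = 11.68 × 1.110 = 12.96 m.
Width = 2Δx = 25.9 m.

25.9 m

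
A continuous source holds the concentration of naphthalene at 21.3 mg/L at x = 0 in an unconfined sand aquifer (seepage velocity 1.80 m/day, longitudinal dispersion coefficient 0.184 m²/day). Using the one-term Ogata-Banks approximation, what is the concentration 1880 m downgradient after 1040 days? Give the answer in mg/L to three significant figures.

7.27 mg/L

For a continuous step input, C/C₀ ≈ ½·erfc((x−vt)/(2√(Dt))).
vt = 1.80 × 1040 = 1872 m and 2√(Dt) = 2√(0.184 × 1040) = 27.67 m.
Argument (x−vt)/(2√(Dt)) = (1880 − 1872)/27.67 = 0.2891; ½·erfc(0.2891) = 0.3413.
C = 21.3 × 0.3413 = 7.27 mg/L.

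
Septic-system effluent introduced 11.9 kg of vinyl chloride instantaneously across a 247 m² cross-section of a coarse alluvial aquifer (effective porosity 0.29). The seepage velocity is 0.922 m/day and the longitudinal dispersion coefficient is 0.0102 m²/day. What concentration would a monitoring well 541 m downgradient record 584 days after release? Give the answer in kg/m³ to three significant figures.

For an instantaneous plane source, C(x,t) = M/(n_e·A·√(4πDt)) · exp(−(x−vt)²/(4Dt)), with n_e·A the pore (flow) area.
Plume center vt = 0.922 × 584 = 538.448 m, so the well at 541 m is 2.552 m downgradient of the peak.
√(4πDt) = 8.652 m, giving peak height M/(n_e·A·√(4πDt)) = 11.9/(0.29 × 247 × 8.652) = 0.01920 kg/m³.
(x−vt)²/(4Dt) = (2.552)²/(4 × 0.0102 × 584) = 0.2733; exp(−0.2733) = 0.7609.
C = 0.01920 × 0.7609 = 0.0146 kg/m³.

0.0146 kg/m³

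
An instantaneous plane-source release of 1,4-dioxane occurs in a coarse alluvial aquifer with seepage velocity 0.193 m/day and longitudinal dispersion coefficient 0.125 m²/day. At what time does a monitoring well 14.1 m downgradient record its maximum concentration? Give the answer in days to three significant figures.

For the 1D instantaneous-source solution, setting ∂C/∂t = 0 at fixed x gives v²t² + 2Dt − x² = 0, so t = (√(D² + v²x²) − D)/v².
√(D² + v²x²) = √(0.125² + 0.193² × 14.1²) = 2.724; v² = 0.037249.
t = (2.724 − 0.125)/0.037249 = 69.8 days (vs. the pure-advection estimate x/v = 73.1 d).

69.8 days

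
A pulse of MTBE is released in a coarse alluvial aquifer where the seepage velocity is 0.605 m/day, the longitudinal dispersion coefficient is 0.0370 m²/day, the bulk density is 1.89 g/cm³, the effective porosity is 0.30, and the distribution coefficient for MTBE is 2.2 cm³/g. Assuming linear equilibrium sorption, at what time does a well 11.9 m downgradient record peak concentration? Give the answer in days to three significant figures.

Retardation factor R = 1 + ρ_b·K_d/n = 1 + 1.89 × 2.2/0.30 = 14.86.
Sorption retards both mechanisms: v_R = v/R = 0.04071 m/day, D_R = D/R = 0.002490 m²/day.
Peak time from v_R²t² + 2D_R t − x² = 0: t = (√(D_R² + v_R²x²) − D_R)/v_R².
√(D_R² + v_R²x²) = √(0.002490² + 0.04071² × 11.9²) = 0.4845; v_R² = 0.001657.
t = (0.4845 − 0.002490)/0.001657 = 291 days.

291 days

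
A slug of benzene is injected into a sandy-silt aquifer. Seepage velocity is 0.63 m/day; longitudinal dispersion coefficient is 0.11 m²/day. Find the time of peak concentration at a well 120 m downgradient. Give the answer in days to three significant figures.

For the 1D instantaneous-source solution, setting ∂C/∂t = 0 at fixed x gives v²t² + 2Dt − x² = 0, so t = (√(D² + v²x²) − D)/v².
√(D² + v²x²) = √(0.11² + 0.63² × 120²) = 75.60; v² = 0.3969.
t = (75.60 − 0.11)/0.3969 = 190 days (vs. the pure-advection estimate x/v = 190 d).

190 days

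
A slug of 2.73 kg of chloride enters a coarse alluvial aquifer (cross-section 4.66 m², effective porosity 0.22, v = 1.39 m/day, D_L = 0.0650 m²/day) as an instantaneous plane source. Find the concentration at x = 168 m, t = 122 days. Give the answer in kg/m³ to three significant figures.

For an instantaneous plane source, C(x,t) = M/(n_e·A·√(4πDt)) · exp(−(x−vt)²/(4Dt)), with n_e·A the pore (flow) area.
Plume center vt = 1.39 × 122 = 169.58 m, so the well at 168 m is 1.58 m upgradient of the peak.
√(4πDt) = 9.983 m, giving peak height M/(n_e·A·√(4πDt)) = 2.73/(0.22 × 4.66 × 9.983) = 0.2667 kg/m³.
(x−vt)²/(4Dt) = (-1.58)²/(4 × 0.0650 × 122) = 0.07870; exp(−0.07870) = 0.9243.
C = 0.2667 × 0.9243 = 0.247 kg/m³.

0.247 kg/m³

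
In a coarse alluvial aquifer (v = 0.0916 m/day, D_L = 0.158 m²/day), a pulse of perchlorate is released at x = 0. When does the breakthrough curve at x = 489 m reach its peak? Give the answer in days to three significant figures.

For the 1D instantaneous-source solution, setting ∂C/∂t = 0 at fixed x gives v²t² + 2Dt − x² = 0, so t = (√(D² + v²x²) − D)/v².
√(D² + v²x²) = √(0.158² + 0.0916² × 489²) = 44.79; v² = 0.00839056.
t = (44.79 − 0.158)/0.00839056 = 5320 days (vs. the pure-advection estimate x/v = 5340 d).

5320 days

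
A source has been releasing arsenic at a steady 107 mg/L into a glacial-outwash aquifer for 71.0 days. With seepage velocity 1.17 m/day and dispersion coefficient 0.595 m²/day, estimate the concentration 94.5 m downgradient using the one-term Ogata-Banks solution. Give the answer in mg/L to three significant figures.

11.4 mg/L

For a continuous step input, C/C₀ ≈ ½·erfc((x−vt)/(2√(Dt))).
vt = 1.17 × 71.0 = 83.07 m and 2√(Dt) = 2√(0.595 × 71.0) = 13.00 m.
Argument (x−vt)/(2√(Dt)) = (94.5 − 83.07)/13.00 = 0.8792; ½·erfc(0.8792) = 0.1069.
C = 107 × 0.1069 = 11.4 mg/L.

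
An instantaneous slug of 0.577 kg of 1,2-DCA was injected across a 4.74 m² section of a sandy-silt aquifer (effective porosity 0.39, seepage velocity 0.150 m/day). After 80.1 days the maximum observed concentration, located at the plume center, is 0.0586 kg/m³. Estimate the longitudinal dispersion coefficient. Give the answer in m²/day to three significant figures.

At the plume center C_max = M/(n_e·A·√(4πDt)), so D = M²/(4πt·(n_e·A·C_max)²).
n_e·A·C_max = 0.39 × 4.74 × 0.0586 = 0.1083 kg/m.
D = 0.577²/(4π × 80.1 × 0.1083²) = 0.0282 m²/day.

0.0282 m²/day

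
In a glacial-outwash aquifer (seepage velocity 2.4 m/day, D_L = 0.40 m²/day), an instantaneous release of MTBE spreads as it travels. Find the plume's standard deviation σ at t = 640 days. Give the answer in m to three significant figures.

22.6 m

Dispersive spreading gives a Gaussian with σ² = 2Dt; advection only shifts the center.
σ = √(2 × 0.40 × 640) = 22.6 m.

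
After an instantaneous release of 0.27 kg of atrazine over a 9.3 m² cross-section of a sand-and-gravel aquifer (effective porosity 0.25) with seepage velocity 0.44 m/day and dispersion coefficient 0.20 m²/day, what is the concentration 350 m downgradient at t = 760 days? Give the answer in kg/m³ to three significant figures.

For an instantaneous plane source, C(x,t) = M/(n_e·A·√(4πDt)) · exp(−(x−vt)²/(4Dt)), with n_e·A the pore (flow) area.
Plume center vt = 0.44 × 760 = 334.4 m, so the well at 350 m is 15.6 m downgradient of the peak.
√(4πDt) = 43.70 m, giving peak height M/(n_e·A·√(4πDt)) = 0.27/(0.25 × 9.3 × 43.70) = 0.002657 kg/m³.
(x−vt)²/(4Dt) = (15.6)²/(4 × 0.20 × 760) = 0.4003; exp(−0.4003) = 0.6701.
C = 0.002657 × 0.6701 = 0.00178 kg/m³.

0.00178 kg/m³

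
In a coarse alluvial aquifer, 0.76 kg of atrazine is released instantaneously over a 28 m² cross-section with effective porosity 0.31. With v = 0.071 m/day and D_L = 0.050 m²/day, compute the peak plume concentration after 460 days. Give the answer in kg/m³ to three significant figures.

The peak of an instantaneous 1D plume sits at x = vt; there the Gaussian factor is 1 and C_max = M/(n_e·A·√(4πDt)), where n_e·A is the pore area the mass is dissolved in.
√(4πDt) = √(4π × 0.050 × 460) = 17.00 m, so C_max = 0.76/(0.31 × 28 × 17.00) = 0.00515 kg/m³.

0.00515 kg/m³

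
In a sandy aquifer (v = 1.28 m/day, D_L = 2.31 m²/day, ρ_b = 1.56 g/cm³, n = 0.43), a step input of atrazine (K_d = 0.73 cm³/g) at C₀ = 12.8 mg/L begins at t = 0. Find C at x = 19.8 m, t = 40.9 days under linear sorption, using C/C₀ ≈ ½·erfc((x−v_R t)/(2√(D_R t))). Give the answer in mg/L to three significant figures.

2.87 mg/L

Retardation factor R = 1 + ρ_b·K_d/n = 1 + 1.56 × 0.73/0.43 = 3.648.
Sorption retards both mechanisms: v_R = v/R = 0.3509 m/day, D_R = D/R = 0.6332 m²/day.
v_R·t = 0.3509 × 40.9 = 14.35181 m; 2√(D_R t) = 10.18 m; argument = (19.8 − 14.35181)/10.18 = 0.5352.
C = C₀ × ½·erfc(0.5352) = 12.8 × 0.2246 = 2.87 mg/L.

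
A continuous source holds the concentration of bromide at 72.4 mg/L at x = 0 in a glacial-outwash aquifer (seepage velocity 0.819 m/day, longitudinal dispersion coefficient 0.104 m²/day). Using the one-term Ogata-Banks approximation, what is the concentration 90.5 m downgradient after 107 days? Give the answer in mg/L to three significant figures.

19.7 mg/L

For a continuous step input, C/C₀ ≈ ½·erfc((x−vt)/(2√(Dt))).
vt = 0.819 × 107 = 87.633 m and 2√(Dt) = 2√(0.104 × 107) = 6.672 m.
Argument (x−vt)/(2√(Dt)) = (90.5 − 87.633)/6.672 = 0.4297; ½·erfc(0.4297) = 0.2717.
C = 72.4 × 0.2717 = 19.7 mg/L.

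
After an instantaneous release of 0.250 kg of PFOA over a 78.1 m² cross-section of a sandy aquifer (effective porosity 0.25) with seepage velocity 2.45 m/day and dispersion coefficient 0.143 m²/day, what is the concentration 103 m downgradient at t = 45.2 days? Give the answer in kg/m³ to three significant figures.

0.000140 kg/m³

For an instantaneous plane source, C(x,t) = M/(n_e·A·√(4πDt)) · exp(−(x−vt)²/(4Dt)), with n_e·A the pore (flow) area.
Plume center vt = 2.45 × 45.2 = 110.74 m, so the well at 103 m is 7.74 m upgradient of the peak.
√(4πDt) = 9.012 m, giving peak height M/(n_e·A·√(4πDt)) = 0.250/(0.25 × 78.1 × 9.012) = 0.001421 kg/m³.
(x−vt)²/(4Dt) = (-7.74)²/(4 × 0.143 × 45.2) = 2.317; exp(−2.317) = 0.09857.
C = 0.001421 × 0.09857 = 0.000140 kg/m³.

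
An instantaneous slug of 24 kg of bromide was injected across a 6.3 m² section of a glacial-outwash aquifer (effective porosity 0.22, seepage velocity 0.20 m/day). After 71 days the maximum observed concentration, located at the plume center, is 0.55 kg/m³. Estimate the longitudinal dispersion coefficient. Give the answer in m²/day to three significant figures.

1.11 m²/day

At the plume center C_max = M/(n_e·A·√(4πDt)), so D = M²/(4πt·(n_e·A·C_max)²).
n_e·A·C_max = 0.22 × 6.3 × 0.55 = 0.7623 kg/m.
D = 24²/(4π × 71 × 0.7623²) = 1.11 m²/day.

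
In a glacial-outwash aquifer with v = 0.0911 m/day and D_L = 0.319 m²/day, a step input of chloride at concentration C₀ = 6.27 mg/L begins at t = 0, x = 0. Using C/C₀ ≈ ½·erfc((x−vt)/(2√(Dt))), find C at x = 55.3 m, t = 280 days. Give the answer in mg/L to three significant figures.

For a continuous step input, C/C₀ ≈ ½·erfc((x−vt)/(2√(Dt))).
vt = 0.0911 × 280 = 25.508 m and 2√(Dt) = 2√(0.319 × 280) = 18.90 m.
Argument (x−vt)/(2√(Dt)) = (55.3 − 25.508)/18.90 = 1.576; ½·erfc(1.576) = 0.01291.
C = 6.27 × 0.01291 = 0.0809 mg/L.

0.0809 mg/L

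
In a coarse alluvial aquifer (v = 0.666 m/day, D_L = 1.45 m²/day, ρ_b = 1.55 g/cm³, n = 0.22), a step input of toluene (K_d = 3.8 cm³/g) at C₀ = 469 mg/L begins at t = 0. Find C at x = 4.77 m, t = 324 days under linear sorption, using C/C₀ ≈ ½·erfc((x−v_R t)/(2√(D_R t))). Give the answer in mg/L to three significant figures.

Retardation factor R = 1 + ρ_b·K_d/n = 1 + 1.55 × 3.8/0.22 = 27.77.
Sorption retards both mechanisms: v_R = v/R = 0.02398 m/day, D_R = D/R = 0.05221 m²/day.
v_R·t = 0.02398 × 324 = 7.76952 m; 2√(D_R t) = 8.226 m; argument = (4.77 − 7.76952)/8.226 = -0.3646.
C = C₀ × ½·erfc(-0.3646) = 469 × 0.6969 = 327 mg/L.

327 mg/L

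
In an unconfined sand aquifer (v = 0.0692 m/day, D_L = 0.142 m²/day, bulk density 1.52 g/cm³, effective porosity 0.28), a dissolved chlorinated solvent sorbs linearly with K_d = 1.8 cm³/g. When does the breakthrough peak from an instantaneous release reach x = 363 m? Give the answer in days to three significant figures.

56200 days

Retardation factor R = 1 + ρ_b·K_d/n = 1 + 1.52 × 1.8/0.28 = 10.77.
Sorption retards both mechanisms: v_R = v/R = 0.006425 m/day, D_R = D/R = 0.01318 m²/day.
Peak time from v_R²t² + 2D_R t − x² = 0: t = (√(D_R² + v_R²x²) − D_R)/v_R².
√(D_R² + v_R²x²) = √(0.01318² + 0.006425² × 363²) = 2.332; v_R² = 4.128e-05.
t = (2.332 − 0.01318)/4.128e-05 = 56200 days.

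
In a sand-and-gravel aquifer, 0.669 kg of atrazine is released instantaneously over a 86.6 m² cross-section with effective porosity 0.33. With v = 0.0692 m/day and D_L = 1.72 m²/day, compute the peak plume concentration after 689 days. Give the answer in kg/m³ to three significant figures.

0.000192 kg/m³

The peak of an instantaneous 1D plume sits at x = vt; there the Gaussian factor is 1 and C_max = M/(n_e·A·√(4πDt)), where n_e·A is the pore area the mass is dissolved in.
√(4πDt) = √(4π × 1.72 × 689) = 122.0 m, so C_max = 0.669/(0.33 × 86.6 × 122.0) = 0.000192 kg/m³.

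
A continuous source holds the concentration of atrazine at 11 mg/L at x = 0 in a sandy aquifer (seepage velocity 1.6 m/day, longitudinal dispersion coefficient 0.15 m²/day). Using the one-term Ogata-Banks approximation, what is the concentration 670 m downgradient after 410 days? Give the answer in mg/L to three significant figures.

For a continuous step input, C/C₀ ≈ ½·erfc((x−vt)/(2√(Dt))).
vt = 1.6 × 410 = 656 m and 2√(Dt) = 2√(0.15 × 410) = 15.68 m.
Argument (x−vt)/(2√(Dt)) = (670 − 656)/15.68 = 0.8929; ½·erfc(0.8929) = 0.1033.
C = 11 × 0.1033 = 1.14 mg/L.

1.14 mg/L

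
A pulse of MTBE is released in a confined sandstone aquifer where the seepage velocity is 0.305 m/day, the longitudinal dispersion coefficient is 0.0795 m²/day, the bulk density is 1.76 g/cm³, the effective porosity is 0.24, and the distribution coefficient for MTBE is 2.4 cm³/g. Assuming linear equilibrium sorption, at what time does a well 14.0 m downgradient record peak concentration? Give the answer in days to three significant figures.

Retardation factor R = 1 + ρ_b·K_d/n = 1 + 1.76 × 2.4/0.24 = 18.60.
Sorption retards both mechanisms: v_R = v/R = 0.01640 m/day, D_R = D/R = 0.004274 m²/day.
Peak time from v_R²t² + 2D_R t − x² = 0: t = (√(D_R² + v_R²x²) − D_R)/v_R².
√(D_R² + v_R²x²) = √(0.004274² + 0.01640² × 14.0²) = 0.2296; v_R² = 0.0002690.
t = (0.2296 − 0.004274)/0.0002690 = 838 days.

838 days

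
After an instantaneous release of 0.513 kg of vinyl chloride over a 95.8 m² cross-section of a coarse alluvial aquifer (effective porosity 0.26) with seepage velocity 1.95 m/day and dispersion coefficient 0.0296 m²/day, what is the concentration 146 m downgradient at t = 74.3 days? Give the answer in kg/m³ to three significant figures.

0.00340 kg/m³

For an instantaneous plane source, C(x,t) = M/(n_e·A·√(4πDt)) · exp(−(x−vt)²/(4Dt)), with n_e·A the pore (flow) area.
Plume center vt = 1.95 × 74.3 = 144.885 m, so the well at 146 m is 1.115 m downgradient of the peak.
√(4πDt) = 5.257 m, giving peak height M/(n_e·A·√(4πDt)) = 0.513/(0.26 × 95.8 × 5.257) = 0.003918 kg/m³.
(x−vt)²/(4Dt) = (1.115)²/(4 × 0.0296 × 74.3) = 0.1413; exp(−0.1413) = 0.8682.
C = 0.003918 × 0.8682 = 0.00340 kg/m³.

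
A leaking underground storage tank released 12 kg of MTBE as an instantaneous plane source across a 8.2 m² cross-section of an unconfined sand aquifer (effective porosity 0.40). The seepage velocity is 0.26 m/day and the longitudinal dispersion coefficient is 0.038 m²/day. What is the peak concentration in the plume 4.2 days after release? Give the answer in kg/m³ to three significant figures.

The peak of an instantaneous 1D plume sits at x = vt; there the Gaussian factor is 1 and C_max = M/(n_e·A·√(4πDt)), where n_e·A is the pore area the mass is dissolved in.
√(4πDt) = √(4π × 0.038 × 4.2) = 1.416 m, so C_max = 12/(0.40 × 8.2 × 1.416) = 2.58 kg/m³.

2.58 kg/m³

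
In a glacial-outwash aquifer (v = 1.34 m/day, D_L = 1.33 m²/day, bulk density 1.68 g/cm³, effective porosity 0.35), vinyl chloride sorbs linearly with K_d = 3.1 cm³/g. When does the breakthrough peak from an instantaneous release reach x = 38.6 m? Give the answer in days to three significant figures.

446 days

Retardation factor R = 1 + ρ_b·K_d/n = 1 + 1.68 × 3.1/0.35 = 15.88.
Sorption retards both mechanisms: v_R = v/R = 0.08438 m/day, D_R = D/R = 0.08375 m²/day.
Peak time from v_R²t² + 2D_R t − x² = 0: t = (√(D_R² + v_R²x²) − D_R)/v_R².
√(D_R² + v_R²x²) = √(0.08375² + 0.08438² × 38.6²) = 3.258; v_R² = 0.007120.
t = (3.258 − 0.08375)/0.007120 = 446 days.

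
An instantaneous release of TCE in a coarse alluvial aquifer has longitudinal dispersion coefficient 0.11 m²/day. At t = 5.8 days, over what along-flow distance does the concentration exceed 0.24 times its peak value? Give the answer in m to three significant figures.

3.82 m

The plume is Gaussian with σ = √(2Dt) = √(2 × 0.11 × 5.8) = 1.130 m.
C/C_peak = exp(−Δx²/(2σ²)) = 0.24 ⇒ Δx = σ·√(−2 ln 0.24) = 1.130 × 1.689 = 1.909 m.
Width = 2Δx = 3.82 m.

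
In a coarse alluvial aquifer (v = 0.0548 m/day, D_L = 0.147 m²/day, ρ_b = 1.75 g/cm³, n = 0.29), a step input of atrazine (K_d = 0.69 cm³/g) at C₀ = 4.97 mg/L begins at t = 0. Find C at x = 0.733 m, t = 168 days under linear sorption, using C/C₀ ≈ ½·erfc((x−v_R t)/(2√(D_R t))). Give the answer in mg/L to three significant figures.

Retardation factor R = 1 + ρ_b·K_d/n = 1 + 1.75 × 0.69/0.29 = 5.164.
Sorption retards both mechanisms: v_R = v/R = 0.01061 m/day, D_R = D/R = 0.02847 m²/day.
v_R·t = 0.01061 × 168 = 1.78248 m; 2√(D_R t) = 4.374 m; argument = (0.733 − 1.78248)/4.374 = -0.2399.
C = C₀ × ½·erfc(-0.2399) = 4.97 × 0.6328 = 3.15 mg/L.

3.15 mg/L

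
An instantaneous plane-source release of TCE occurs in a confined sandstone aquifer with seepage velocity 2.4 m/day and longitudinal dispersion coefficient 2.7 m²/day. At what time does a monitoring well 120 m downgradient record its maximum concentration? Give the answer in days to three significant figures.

For the 1D instantaneous-source solution, setting ∂C/∂t = 0 at fixed x gives v²t² + 2Dt − x² = 0, so t = (√(D² + v²x²) − D)/v².
√(D² + v²x²) = √(2.7² + 2.4² × 120²) = 288.0; v² = 5.76.
t = (288.0 − 2.7)/5.76 = 49.5 days (vs. the pure-advection estimate x/v = 50.0 d).

49.5 days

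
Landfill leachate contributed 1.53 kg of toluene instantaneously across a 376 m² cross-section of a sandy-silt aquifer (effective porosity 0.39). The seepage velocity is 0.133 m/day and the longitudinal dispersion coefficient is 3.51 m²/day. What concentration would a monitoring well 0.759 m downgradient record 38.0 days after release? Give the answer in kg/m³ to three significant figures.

0.000246 kg/m³

For an instantaneous plane source, C(x,t) = M/(n_e·A·√(4πDt)) · exp(−(x−vt)²/(4Dt)), with n_e·A the pore (flow) area.
Plume center vt = 0.133 × 38.0 = 5.054 m, so the well at 0.759 m is 4.295 m upgradient of the peak.
√(4πDt) = 40.94 m, giving peak height M/(n_e·A·√(4πDt)) = 1.53/(0.39 × 376 × 40.94) = 0.0002549 kg/m³.
(x−vt)²/(4Dt) = (-4.295)²/(4 × 3.51 × 38.0) = 0.03458; exp(−0.03458) = 0.9660.
C = 0.0002549 × 0.9660 = 0.000246 kg/m³.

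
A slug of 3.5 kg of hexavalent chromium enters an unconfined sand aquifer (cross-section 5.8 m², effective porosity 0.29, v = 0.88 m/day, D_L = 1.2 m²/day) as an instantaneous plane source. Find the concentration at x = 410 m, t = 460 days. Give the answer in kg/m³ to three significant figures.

0.0247 kg/m³

For an instantaneous plane source, C(x,t) = M/(n_e·A·√(4πDt)) · exp(−(x−vt)²/(4Dt)), with n_e·A the pore (flow) area.
Plume center vt = 0.88 × 460 = 404.8 m, so the well at 410 m is 5.2 m downgradient of the peak.
√(4πDt) = 83.29 m, giving peak height M/(n_e·A·√(4πDt)) = 3.5/(0.29 × 5.8 × 83.29) = 0.02498 kg/m³.
(x−vt)²/(4Dt) = (5.2)²/(4 × 1.2 × 460) = 0.01225; exp(−0.01225) = 0.9878.
C = 0.02498 × 0.9878 = 0.0247 kg/m³.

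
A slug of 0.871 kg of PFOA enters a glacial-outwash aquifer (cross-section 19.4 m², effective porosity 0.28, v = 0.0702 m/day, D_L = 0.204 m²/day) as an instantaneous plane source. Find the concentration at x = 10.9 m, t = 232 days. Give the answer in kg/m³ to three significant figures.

0.00564 kg/m³

For an instantaneous plane source, C(x,t) = M/(n_e·A·√(4πDt)) · exp(−(x−vt)²/(4Dt)), with n_e·A the pore (flow) area.
Plume center vt = 0.0702 × 232 = 16.2864 m, so the well at 10.9 m is 5.3864 m upgradient of the peak.
√(4πDt) = 24.39 m, giving peak height M/(n_e·A·√(4πDt)) = 0.871/(0.28 × 19.4 × 24.39) = 0.006574 kg/m³.
(x−vt)²/(4Dt) = (-5.3864)²/(4 × 0.204 × 232) = 0.1533; exp(−0.1533) = 0.8579.
C = 0.006574 × 0.8579 = 0.00564 kg/m³.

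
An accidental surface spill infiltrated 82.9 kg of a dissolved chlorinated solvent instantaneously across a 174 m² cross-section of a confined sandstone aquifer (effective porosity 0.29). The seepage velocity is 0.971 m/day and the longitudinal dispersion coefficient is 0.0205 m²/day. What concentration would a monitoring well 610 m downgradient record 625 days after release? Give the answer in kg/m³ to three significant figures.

For an instantaneous plane source, C(x,t) = M/(n_e·A·√(4πDt)) · exp(−(x−vt)²/(4Dt)), with n_e·A the pore (flow) area.
Plume center vt = 0.971 × 625 = 606.875 m, so the well at 610 m is 3.125 m downgradient of the peak.
√(4πDt) = 12.69 m, giving peak height M/(n_e·A·√(4πDt)) = 82.9/(0.29 × 174 × 12.69) = 0.1295 kg/m³.
(x−vt)²/(4Dt) = (3.125)²/(4 × 0.0205 × 625) = 0.1905; exp(−0.1905) = 0.8265.
C = 0.1295 × 0.8265 = 0.107 kg/m³.

0.107 kg/m³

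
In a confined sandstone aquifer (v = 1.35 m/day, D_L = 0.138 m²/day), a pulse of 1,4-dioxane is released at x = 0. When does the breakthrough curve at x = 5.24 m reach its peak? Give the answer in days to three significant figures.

3.81 days

For the 1D instantaneous-source solution, setting ∂C/∂t = 0 at fixed x gives v²t² + 2Dt − x² = 0, so t = (√(D² + v²x²) − D)/v².
√(D² + v²x²) = √(0.138² + 1.35² × 5.24²) = 7.075; v² = 1.8225.
t = (7.075 − 0.138)/1.8225 = 3.81 days (vs. the pure-advection estimate x/v = 3.88 d).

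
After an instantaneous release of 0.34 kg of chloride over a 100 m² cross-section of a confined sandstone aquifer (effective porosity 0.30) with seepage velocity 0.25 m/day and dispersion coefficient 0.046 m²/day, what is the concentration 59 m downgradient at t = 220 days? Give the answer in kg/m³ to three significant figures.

0.000677 kg/m³

For an instantaneous plane source, C(x,t) = M/(n_e·A·√(4πDt)) · exp(−(x−vt)²/(4Dt)), with n_e·A the pore (flow) area.
Plume center vt = 0.25 × 220 = 55 m, so the well at 59 m is 4 m downgradient of the peak.
√(4πDt) = 11.28 m, giving peak height M/(n_e·A·√(4πDt)) = 0.34/(0.30 × 100 × 11.28) = 0.001005 kg/m³.
(x−vt)²/(4Dt) = (4)²/(4 × 0.046 × 220) = 0.3953; exp(−0.3953) = 0.6735.
C = 0.001005 × 0.6735 = 0.000677 kg/m³.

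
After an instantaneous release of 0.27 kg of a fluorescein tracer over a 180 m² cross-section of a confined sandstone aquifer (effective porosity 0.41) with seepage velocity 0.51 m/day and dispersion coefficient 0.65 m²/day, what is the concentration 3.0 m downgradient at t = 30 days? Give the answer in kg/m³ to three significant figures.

3.36e-05 kg/m³

For an instantaneous plane source, C(x,t) = M/(n_e·A·√(4πDt)) · exp(−(x−vt)²/(4Dt)), with n_e·A the pore (flow) area.
Plume center vt = 0.51 × 30 = 15.3 m, so the well at 3.0 m is 12.3 m upgradient of the peak.
√(4πDt) = 15.65 m, giving peak height M/(n_e·A·√(4πDt)) = 0.27/(0.41 × 180 × 15.65) = 0.0002338 kg/m³.
(x−vt)²/(4Dt) = (-12.3)²/(4 × 0.65 × 30) = 1.940; exp(−1.940) = 0.1437.
C = 0.0002338 × 0.1437 = 3.36e-05 kg/m³.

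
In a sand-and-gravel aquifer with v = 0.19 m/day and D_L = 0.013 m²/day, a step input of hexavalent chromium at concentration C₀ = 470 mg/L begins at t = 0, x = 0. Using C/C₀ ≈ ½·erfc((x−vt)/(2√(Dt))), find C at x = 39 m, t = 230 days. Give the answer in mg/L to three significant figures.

For a continuous step input, C/C₀ ≈ ½·erfc((x−vt)/(2√(Dt))).
vt = 0.19 × 230 = 43.7 m and 2√(Dt) = 2√(0.013 × 230) = 3.458 m.
Argument (x−vt)/(2√(Dt)) = (39 − 43.7)/3.458 = -1.359; ½·erfc(-1.359) = 0.9727.
C = 470 × 0.9727 = 457 mg/L.

457 mg/L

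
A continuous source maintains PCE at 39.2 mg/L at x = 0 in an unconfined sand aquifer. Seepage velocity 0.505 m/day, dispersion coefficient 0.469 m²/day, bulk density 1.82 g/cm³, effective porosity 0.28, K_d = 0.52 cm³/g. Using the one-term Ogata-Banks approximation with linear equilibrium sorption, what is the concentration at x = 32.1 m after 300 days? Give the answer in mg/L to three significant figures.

Retardation factor R = 1 + ρ_b·K_d/n = 1 + 1.82 × 0.52/0.28 = 4.380.
Sorption retards both mechanisms: v_R = v/R = 0.1153 m/day, D_R = D/R = 0.1071 m²/day.
v_R·t = 0.1153 × 300 = 34.59 m; 2√(D_R t) = 11.34 m; argument = (32.1 − 34.59)/11.34 = -0.2196.
C = C₀ × ½·erfc(-0.2196) = 39.2 × 0.6219 = 24.4 mg/L.

24.4 mg/L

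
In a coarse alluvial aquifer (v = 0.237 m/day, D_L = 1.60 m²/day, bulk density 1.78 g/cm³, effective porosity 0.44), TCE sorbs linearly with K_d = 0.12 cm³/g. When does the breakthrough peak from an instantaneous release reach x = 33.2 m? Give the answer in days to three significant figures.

Retardation factor R = 1 + ρ_b·K_d/n = 1 + 1.78 × 0.12/0.44 = 1.485.
Sorption retards both mechanisms: v_R = v/R = 0.1596 m/day, D_R = D/R = 1.077 m²/day.
Peak time from v_R²t² + 2D_R t − x² = 0: t = (√(D_R² + v_R²x²) − D_R)/v_R².
√(D_R² + v_R²x²) = √(1.077² + 0.1596² × 33.2²) = 5.407; v_R² = 0.02547.
t = (5.407 − 1.077)/0.02547 = 170 days.

170 days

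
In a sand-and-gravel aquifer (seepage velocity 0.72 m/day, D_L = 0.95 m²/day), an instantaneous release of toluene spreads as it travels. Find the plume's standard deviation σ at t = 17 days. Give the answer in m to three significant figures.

Dispersive spreading gives a Gaussian with σ² = 2Dt; advection only shifts the center.
σ = √(2 × 0.95 × 17) = 5.68 m.

5.68 m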